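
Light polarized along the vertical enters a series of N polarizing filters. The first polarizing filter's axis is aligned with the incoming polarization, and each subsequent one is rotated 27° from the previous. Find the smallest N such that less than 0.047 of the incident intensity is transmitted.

N = 15

First polarizer is aligned with the polarization: full transmission.
Each further stage multiplies by cos²(27°) = 0.7939.
After N polarizers: T = 0.7939^(N−1). Require T < 0.047 ⇒ N−1 > ln(0.047)/ln(0.7939) = 13.25, so N−1 ≥ 14 and N = 15.
Check: N=15 gives T = 0.03951 < 0.047; N=14 gives T = 0.04976.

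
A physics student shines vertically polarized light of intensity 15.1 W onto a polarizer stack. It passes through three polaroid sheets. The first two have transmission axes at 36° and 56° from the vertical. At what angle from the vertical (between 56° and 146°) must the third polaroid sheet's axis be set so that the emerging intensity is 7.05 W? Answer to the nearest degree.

I₁ = I₀ cos²(36° − 0°) = I₀ cos²(36°) = 0.6545 I₀.
I₂ = I₁ cos²(56° − 36°) = 0.6545 I₀ · cos²(20°) = 0.5779 I₀.
Target fraction: 7.05 / 15.1 W = 0.4669 of I₀.
Need I₃/I₀ = 0.4669, so cos²(θ − 56°) = 0.4669 / 0.5779 = 0.8078.
θ − 56° = arccos(√0.8078) = 26.0°, giving θ ≈ 56 + 26.0 = 82.0°.

θ ≈ 82°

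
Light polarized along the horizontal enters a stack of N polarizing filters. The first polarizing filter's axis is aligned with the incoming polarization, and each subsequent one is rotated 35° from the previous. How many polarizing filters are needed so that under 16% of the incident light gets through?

First polarizer is aligned with the polarization: full transmission.
Each further stage multiplies by cos²(35°) = 0.671.
After N polarizers: T = 0.671^(N−1). Require T < 0.16 ⇒ N−1 > ln(0.16)/ln(0.671) = 4.59, so N−1 ≥ 5 and N = 6.
Check: N=6 gives T = 0.136 < 0.16; N=5 gives T = 0.2027.

N = 6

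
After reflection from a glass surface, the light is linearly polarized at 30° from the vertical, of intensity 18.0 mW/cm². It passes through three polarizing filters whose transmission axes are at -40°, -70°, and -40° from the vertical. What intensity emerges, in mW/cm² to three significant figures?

I₁ = 18.0 mW/cm² · cos²(70°) = 2.106 mW/cm².
I₂ = I₁ · cos²(30°) = 2.106 · 0.75 = 1.579 mW/cm².
I₃ = I₂ · cos²(30°) = 1.579 · 0.75 = 1.184 mW/cm².

I ≈ 1.18 mW/cm²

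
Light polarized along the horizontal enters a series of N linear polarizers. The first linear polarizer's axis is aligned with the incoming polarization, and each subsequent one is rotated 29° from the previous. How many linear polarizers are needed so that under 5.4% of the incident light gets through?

N = 12

First polarizer is aligned with the polarization: full transmission.
Each further stage multiplies by cos²(29°) = 0.765.
After N polarizers: T = 0.765^(N−1). Require T < 0.054 ⇒ N−1 > ln(0.054)/ln(0.765) = 10.89, so N−1 ≥ 11 and N = 12.
Check: N=12 gives T = 0.05248 < 0.054; N=11 gives T = 0.06861.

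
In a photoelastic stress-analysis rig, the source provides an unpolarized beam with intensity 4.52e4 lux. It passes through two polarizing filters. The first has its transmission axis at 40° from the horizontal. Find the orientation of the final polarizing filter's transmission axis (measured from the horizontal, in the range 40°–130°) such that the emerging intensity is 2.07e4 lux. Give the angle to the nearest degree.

θ ≈ 57°

Unpolarized light through the first polarizer → I₁ = ½ I₀, now polarized at 40°.
Target fraction: 2.07e4 / 4.52e4 lux = 0.458 of I₀.
Need I₂/I₀ = 0.458, so cos²(θ − 40°) = 0.458 / 0.5 = 0.9159.
θ − 40° = arccos(√0.9159) = 16.9°, giving θ ≈ 40 + 16.9 = 56.9°.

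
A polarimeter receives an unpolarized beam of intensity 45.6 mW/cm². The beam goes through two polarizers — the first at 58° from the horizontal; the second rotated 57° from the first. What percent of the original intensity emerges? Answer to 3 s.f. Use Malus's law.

Unpolarized light through the first polarizer → I₁ = 45.6 mW/cm²/2 = 22.8 mW/cm², polarized at 58°.
I₂ = I₁ · cos²(57°) = 22.8 · 0.2966 = 6.763 mW/cm².
That is 14.83% of the incident intensity.

≈ 14.8%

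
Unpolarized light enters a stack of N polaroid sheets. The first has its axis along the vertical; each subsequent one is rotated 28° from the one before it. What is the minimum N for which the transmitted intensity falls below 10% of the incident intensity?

N = 8

First polarizer halves the unpolarized light: factor 1/2.
Each further stage multiplies by cos²(28°) = 0.7796.
After N polarizers: T = 0.5·0.7796^(N−1). Require T < 0.10 ⇒ N−1 > ln(0.10/0.5)/ln(0.7796) = 6.46, so N−1 ≥ 7 and N = 8.
Check: N=8 gives T = 0.08751 < 0.10; N=7 gives T = 0.1123.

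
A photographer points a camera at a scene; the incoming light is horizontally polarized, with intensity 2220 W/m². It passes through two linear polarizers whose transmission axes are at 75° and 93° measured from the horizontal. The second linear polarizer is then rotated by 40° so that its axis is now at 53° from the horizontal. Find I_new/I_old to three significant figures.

Before rotation:
I₁ = I₀ cos²(75° − 0°) = I₀ cos²(75°) = 0.06699 I₀.
I₂ = I₁ cos²(93° − 75°) = 0.06699 I₀ · cos²(18°) = 0.06059 I₀.
After rotation:
I₁ = I₀ cos²(75° − 0°) = I₀ cos²(75°) = 0.06699 I₀.
I₂ = I₁ cos²(53° − 75°) = 0.06699 I₀ · cos²(22°) = 0.05759 I₀.
Ratio = 0.05759 / 0.06059 = 0.9504.

I_new/I_old ≈ 0.950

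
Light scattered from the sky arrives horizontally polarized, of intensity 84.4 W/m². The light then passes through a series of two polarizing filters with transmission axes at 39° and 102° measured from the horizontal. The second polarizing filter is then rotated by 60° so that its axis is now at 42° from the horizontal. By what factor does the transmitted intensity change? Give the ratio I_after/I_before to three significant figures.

Before rotation:
By Malus's law, I₁ = I₀ cos²(39° − 0°) = I₀ cos²(39°) = 0.604 I₀.
I₂ = I₁ cos²(102° − 39°) = 0.604 I₀ · cos²(63°) = 0.1245 I₀.
After rotation:
I₁ = I₀ cos²(39° − 0°) = I₀ cos²(39°) = 0.604 I₀.
I₂ = I₁ cos²(42° − 39°) = 0.604 I₀ · cos²(3°) = 0.6023 I₀.
Ratio = 0.6023 / 0.1245 = 4.839.

I_new/I_old ≈ 4.84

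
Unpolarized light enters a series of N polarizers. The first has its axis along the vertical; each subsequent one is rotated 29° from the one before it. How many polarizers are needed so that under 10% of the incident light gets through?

N = 8

First polarizer halves the unpolarized light: factor 1/2.
Each further stage multiplies by cos²(29°) = 0.765.
After N polarizers: T = 0.5·0.765^(N−1). Require T < 0.10 ⇒ N−1 > ln(0.10/0.5)/ln(0.765) = 6.01, so N−1 ≥ 7 and N = 8.
Check: N=8 gives T = 0.07664 < 0.10; N=7 gives T = 0.1002.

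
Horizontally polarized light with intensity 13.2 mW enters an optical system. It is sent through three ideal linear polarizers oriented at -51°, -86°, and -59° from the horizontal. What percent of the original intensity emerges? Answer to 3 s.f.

≈ 21.1%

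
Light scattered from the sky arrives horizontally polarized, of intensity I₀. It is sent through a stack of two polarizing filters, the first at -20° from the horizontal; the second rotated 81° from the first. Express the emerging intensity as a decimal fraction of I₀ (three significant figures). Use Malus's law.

By Malus's law, I₁ = I₀ cos²(-20° − 0°) = I₀ cos²(20°) = 0.883 I₀.
I₂ = I₁ cos²(81°) = 0.883 · 0.02447 I₀ = 0.02161 I₀.
Transmitted fraction = 0.02161.

≈ 0.0216 I₀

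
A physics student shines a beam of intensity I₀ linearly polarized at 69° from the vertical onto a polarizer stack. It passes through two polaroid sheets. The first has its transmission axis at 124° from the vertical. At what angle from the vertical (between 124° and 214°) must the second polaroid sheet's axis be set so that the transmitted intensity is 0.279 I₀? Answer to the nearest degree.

θ ≈ 147°

I₁ = I₀ cos²(124° − 69°) = I₀ cos²(55°) = 0.329 I₀.
Need I₂/I₀ = 0.279, so cos²(θ − 124°) = 0.279 / 0.329 = 0.8481.
θ − 124° = arccos(√0.8481) = 22.9°, giving θ ≈ 124 + 22.9 = 146.9°.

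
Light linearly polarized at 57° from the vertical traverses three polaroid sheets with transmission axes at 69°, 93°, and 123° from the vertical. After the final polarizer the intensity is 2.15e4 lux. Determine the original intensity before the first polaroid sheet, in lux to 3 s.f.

I₁ = I₀ cos²(69° − 57°) = I₀ cos²(12°) = 0.9568 I₀.
I₂ = I₁ cos²(93° − 69°) = 0.9568 I₀ · cos²(24°) = 0.7985 I₀.
I₃ = I₂ cos²(123° − 93°) = 0.7985 I₀ · cos²(30°) = 0.5989 I₀.
So 2.15e4 lux = 0.5989 I₀, giving I₀ = 2.15e4/0.5989 = 3.59e+04 lux.

I₀ ≈ 3.59e4 lux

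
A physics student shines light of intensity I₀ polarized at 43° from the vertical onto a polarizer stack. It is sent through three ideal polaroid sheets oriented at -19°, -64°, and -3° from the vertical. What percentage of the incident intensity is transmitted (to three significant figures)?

I₁ = I₀ cos²(-19° − 43°) = I₀ cos²(62°) = 0.2204 I₀.
I₂ = I₁ cos²(-64° + 19°) = 0.2204 I₀ · cos²(45°) = 0.1102 I₀.
I₃ = I₂ cos²(-3° + 64°) = 0.1102 I₀ · cos²(61°) = 0.0259 I₀.
That is 2.59% of the incident intensity.

≈ 2.59%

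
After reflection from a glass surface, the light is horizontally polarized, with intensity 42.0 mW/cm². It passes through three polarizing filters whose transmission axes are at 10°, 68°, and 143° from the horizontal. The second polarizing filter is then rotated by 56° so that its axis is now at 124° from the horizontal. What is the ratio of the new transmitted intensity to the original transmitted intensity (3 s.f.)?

I_new/I_old ≈ 7.86

Before rotation:
By Malus's law, I₁ = I₀ cos²(10° − 0°) = I₀ cos²(10°) = 0.9698 I₀.
I₂ = I₁ cos²(68° − 10°) = 0.9698 I₀ · cos²(58°) = 0.2723 I₀.
I₃ = I₂ cos²(143° − 68°) = 0.2723 I₀ · cos²(75°) = 0.01824 I₀.
After rotation:
I₁ = I₀ cos²(10° − 0°) = I₀ cos²(10°) = 0.9698 I₀.
Angle between axes 1 and 2: 66°. I₂ = 0.9698 I₀ · cos²(66°) = 0.1604 I₀.
I₃ = I₂ cos²(143° − 124°) = 0.1604 I₀ · cos²(19°) = 0.1434 I₀.
Ratio = 0.1434 / 0.01824 = 7.862.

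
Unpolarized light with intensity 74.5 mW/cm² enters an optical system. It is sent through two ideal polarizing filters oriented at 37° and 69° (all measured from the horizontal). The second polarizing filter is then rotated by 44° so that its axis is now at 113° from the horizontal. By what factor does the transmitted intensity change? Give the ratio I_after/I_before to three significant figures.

Before rotation:
Unpolarized light through the first polarizer → I₁ = ½ I₀, now polarized at 37°.
I₂ = I₁ cos²(69° − 37°) = 0.5 I₀ · cos²(32°) = 0.3596 I₀.
After rotation:
Unpolarized light through the first polarizer → I₁ = ½ I₀, now polarized at 37°.
I₂ = I₁ cos²(113° − 37°) = 0.5 I₀ · cos²(76°) = 0.02926 I₀.
Ratio = 0.02926 / 0.3596 = 0.08138.

I_new/I_old ≈ 0.0814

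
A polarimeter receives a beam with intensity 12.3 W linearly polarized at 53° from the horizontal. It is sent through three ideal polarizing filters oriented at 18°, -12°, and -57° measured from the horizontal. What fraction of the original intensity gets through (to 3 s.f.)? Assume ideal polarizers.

I₁ = 12.3 W · cos²(35°) = 8.253 W.
I₂ = I₁ · cos²(30°) = 8.253 · 0.75 = 6.19 W.
I₃ = I₂ · cos²(45°) = 6.19 · 0.5 = 3.095 W.
Transmitted fraction = 0.2516.

I/I₀ ≈ 0.252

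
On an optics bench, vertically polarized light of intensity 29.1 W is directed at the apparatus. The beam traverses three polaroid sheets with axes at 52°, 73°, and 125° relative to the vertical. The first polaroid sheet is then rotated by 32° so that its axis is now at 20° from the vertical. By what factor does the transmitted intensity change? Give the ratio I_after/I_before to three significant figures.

Before rotation:
I₁ = I₀ cos²(52° − 0°) = I₀ cos²(52°) = 0.379 I₀.
I₂ = I₁ cos²(73° − 52°) = 0.379 I₀ · cos²(21°) = 0.3304 I₀.
I₃ = I₂ cos²(125° − 73°) = 0.3304 I₀ · cos²(52°) = 0.1252 I₀.
After rotation:
I₁ = I₀ cos²(20° − 0°) = I₀ cos²(20°) = 0.883 I₀.
I₂ = I₁ cos²(73° − 20°) = 0.883 I₀ · cos²(53°) = 0.3198 I₀.
I₃ = I₂ cos²(125° − 73°) = 0.3198 I₀ · cos²(52°) = 0.1212 I₀.
Ratio = 0.1212 / 0.1252 = 0.9681.

I_new/I_old ≈ 0.968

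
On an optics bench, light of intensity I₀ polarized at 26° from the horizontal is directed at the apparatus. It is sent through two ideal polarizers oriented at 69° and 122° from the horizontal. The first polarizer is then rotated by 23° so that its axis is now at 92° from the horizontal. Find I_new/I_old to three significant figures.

I_new/I_old ≈ 0.640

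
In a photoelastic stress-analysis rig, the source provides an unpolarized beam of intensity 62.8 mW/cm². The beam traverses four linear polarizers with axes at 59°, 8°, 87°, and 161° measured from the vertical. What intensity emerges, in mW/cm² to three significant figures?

Unpolarized light through the first polarizer → I₁ = 62.8 mW/cm²/2 = 31.4 mW/cm², polarized at 59°.
I₂ = I₁ · cos²(51°) = 31.4 · 0.396 = 12.44 mW/cm².
I₃ = I₂ · cos²(79°) = 12.44 · 0.03641 = 0.4528 mW/cm².
I₄ = I₃ · cos²(74°) = 0.4528 · 0.07598 = 0.0344 mW/cm².

I ≈ 0.0344 mW/cm²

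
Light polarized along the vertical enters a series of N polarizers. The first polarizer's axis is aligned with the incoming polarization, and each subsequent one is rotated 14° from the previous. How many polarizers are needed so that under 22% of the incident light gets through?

N = 27

First polarizer is aligned with the polarization: full transmission.
Each further stage multiplies by cos²(14°) = 0.9415.
After N polarizers: T = 0.9415^(N−1). Require T < 0.22 ⇒ N−1 > ln(0.22)/ln(0.9415) = 25.11, so N−1 ≥ 26 and N = 27.
Check: N=27 gives T = 0.2085 < 0.22; N=26 gives T = 0.2214.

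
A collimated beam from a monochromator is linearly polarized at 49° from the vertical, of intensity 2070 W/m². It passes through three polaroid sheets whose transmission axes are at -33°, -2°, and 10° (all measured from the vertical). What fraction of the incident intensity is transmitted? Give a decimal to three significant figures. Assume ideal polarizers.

I/I₀ ≈ 0.0136

I₁ = 2070 W/m² · cos²(82°) = 40.09 W/m².
I₂ = I₁ · cos²(31°) = 40.09 · 0.7347 = 29.46 W/m².
I₃ = I₂ · cos²(12°) = 29.46 · 0.9568 = 28.19 W/m².
Transmitted fraction = 0.01362.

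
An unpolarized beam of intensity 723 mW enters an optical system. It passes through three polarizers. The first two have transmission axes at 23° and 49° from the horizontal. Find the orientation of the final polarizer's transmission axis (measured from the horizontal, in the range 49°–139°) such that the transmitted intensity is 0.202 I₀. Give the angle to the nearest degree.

θ ≈ 94°

Unpolarized light through the first polarizer → I₁ = ½ I₀, now polarized at 23°.
I₂ = I₁ cos²(49° − 23°) = 0.5 I₀ · cos²(26°) = 0.4039 I₀.
Need I₃/I₀ = 0.202, so cos²(θ − 49°) = 0.202 / 0.4039 = 0.5001.
θ − 49° = arccos(√0.5001) = 45.0°, giving θ ≈ 49 + 45.0 = 94.0°.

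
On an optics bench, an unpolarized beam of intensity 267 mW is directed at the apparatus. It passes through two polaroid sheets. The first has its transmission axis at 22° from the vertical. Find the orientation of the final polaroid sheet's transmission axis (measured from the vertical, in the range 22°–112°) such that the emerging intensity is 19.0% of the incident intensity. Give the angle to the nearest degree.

θ ≈ 74°

Unpolarized light through the first polarizer → I₁ = ½ I₀, now polarized at 22°.
Need I₂/I₀ = 0.19, so cos²(θ − 22°) = 0.19 / 0.5 = 0.38.
θ − 22° = arccos(√0.38) = 51.9°, giving θ ≈ 22 + 51.9 = 73.9°.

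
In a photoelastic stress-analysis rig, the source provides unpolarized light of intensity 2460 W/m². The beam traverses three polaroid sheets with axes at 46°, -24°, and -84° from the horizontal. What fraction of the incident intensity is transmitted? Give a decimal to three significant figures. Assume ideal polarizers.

I/I₀ ≈ 0.0146

Unpolarized light through the first polarizer → I₁ = 2460 W/m²/2 = 1230 W/m², polarized at 46°.
I₂ = I₁ · cos²(70°) = 1230 · 0.117 = 143.9 W/m².
I₃ = I₂ · cos²(60°) = 143.9 · 0.25 = 35.97 W/m².
Transmitted fraction = 0.01462.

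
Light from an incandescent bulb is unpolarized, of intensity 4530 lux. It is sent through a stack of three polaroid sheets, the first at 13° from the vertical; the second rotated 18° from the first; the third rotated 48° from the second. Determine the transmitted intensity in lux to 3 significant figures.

I ≈ 917 lux

Unpolarized light through the first polarizer → I₁ = 4530 lux/2 = 2265 lux, polarized at 13°.
I₂ = I₁ · cos²(18°) = 2265 · 0.9045 = 2049 lux.
I₃ = I₂ · cos²(48°) = 2049 · 0.4477 = 917.3 lux.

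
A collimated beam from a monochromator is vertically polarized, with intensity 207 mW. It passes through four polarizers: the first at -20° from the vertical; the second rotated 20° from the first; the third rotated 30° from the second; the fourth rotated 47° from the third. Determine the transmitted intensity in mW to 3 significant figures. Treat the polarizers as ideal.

I₁ = 207 mW · cos²(20°) = 182.8 mW.
I₂ = I₁ · cos²(20°) = 182.8 · 0.883 = 161.4 mW.
I₃ = I₂ · cos²(30°) = 161.4 · 0.75 = 121.1 mW.
I₄ = I₃ · cos²(47°) = 121.1 · 0.4651 = 56.3 mW.

I ≈ 56.3 mW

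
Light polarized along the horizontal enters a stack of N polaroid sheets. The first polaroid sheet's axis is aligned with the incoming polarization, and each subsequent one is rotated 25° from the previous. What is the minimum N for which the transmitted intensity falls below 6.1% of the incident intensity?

First polarizer is aligned with the polarization: full transmission.
Each further stage multiplies by cos²(25°) = 0.8214.
After N polarizers: T = 0.8214^(N−1). Require T < 0.061 ⇒ N−1 > ln(0.061)/ln(0.8214) = 14.22, so N−1 ≥ 15 and N = 16.
Check: N=16 gives T = 0.05227 < 0.061; N=15 gives T = 0.06364.

N = 16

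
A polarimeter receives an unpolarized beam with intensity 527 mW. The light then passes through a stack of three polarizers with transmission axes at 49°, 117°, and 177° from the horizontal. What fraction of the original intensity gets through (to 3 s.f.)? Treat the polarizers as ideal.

I/I₀ ≈ 0.0175

Unpolarized light through the first polarizer → I₁ = 527 mW/2 = 263.5 mW, polarized at 49°.
I₂ = I₁ · cos²(68°) = 263.5 · 0.1403 = 36.98 mW.
I₃ = I₂ · cos²(60°) = 36.98 · 0.25 = 9.244 mW.
Transmitted fraction = 0.01754.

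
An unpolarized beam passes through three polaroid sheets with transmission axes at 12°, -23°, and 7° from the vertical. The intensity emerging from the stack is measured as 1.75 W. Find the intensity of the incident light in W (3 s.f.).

Unpolarized light through the first polarizer → I₁ = ½ I₀, now polarized at 12°.
I₂ = I₁ cos²(-23° − 12°) = 0.5 I₀ · cos²(35°) = 0.3355 I₀.
I₃ = I₂ cos²(7° + 23°) = 0.3355 I₀ · cos²(30°) = 0.2516 I₀.
So 1.75 W = 0.2516 I₀, giving I₀ = 1.75/0.2516 = 6.955 W.

I₀ ≈ 6.95 W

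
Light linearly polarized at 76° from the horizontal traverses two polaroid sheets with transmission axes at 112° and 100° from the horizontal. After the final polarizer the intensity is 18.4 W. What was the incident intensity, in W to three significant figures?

I₁ = I₀ cos²(112° − 76°) = I₀ cos²(36°) = 0.6545 I₀.
I₂ = I₁ cos²(100° − 112°) = 0.6545 I₀ · cos²(12°) = 0.6262 I₀.
So 18.4 W = 0.6262 I₀, giving I₀ = 18.4/0.6262 = 29.38 W.

I₀ ≈ 29.4 W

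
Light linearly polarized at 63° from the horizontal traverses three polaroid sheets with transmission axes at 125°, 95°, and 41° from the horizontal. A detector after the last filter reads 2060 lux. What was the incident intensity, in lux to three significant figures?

I₁ = I₀ cos²(125° − 63°) = I₀ cos²(62°) = 0.2204 I₀.
I₂ = I₁ cos²(95° − 125°) = 0.2204 I₀ · cos²(30°) = 0.1653 I₀.
I₃ = I₂ cos²(41° − 95°) = 0.1653 I₀ · cos²(54°) = 0.05711 I₀.
So 2060 lux = 0.05711 I₀, giving I₀ = 2060/0.05711 = 3.607e+04 lux.

I₀ ≈ 3.61e4 lux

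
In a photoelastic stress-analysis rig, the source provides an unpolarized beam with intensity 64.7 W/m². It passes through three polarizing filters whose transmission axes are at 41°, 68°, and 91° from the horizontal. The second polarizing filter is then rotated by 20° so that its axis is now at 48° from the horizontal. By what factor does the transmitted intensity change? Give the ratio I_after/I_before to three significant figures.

Before rotation:
Unpolarized light through the first polarizer → I₁ = ½ I₀, now polarized at 41°.
I₂ = I₁ cos²(68° − 41°) = 0.5 I₀ · cos²(27°) = 0.3969 I₀.
I₃ = I₂ cos²(91° − 68°) = 0.3969 I₀ · cos²(23°) = 0.3363 I₀.
After rotation:
Unpolarized light through the first polarizer → I₁ = ½ I₀, now polarized at 41°.
I₂ = I₁ cos²(48° − 41°) = 0.5 I₀ · cos²(7°) = 0.4926 I₀.
I₃ = I₂ cos²(91° − 48°) = 0.4926 I₀ · cos²(43°) = 0.2635 I₀.
Ratio = 0.2635 / 0.3363 = 0.7833.

I_new/I_old ≈ 0.783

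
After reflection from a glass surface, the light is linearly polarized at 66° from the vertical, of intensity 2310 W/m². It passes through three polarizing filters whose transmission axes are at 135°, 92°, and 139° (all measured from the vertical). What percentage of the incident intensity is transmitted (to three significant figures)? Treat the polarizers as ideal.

≈ 3.20%

By Malus's law, I₁ = 2310 W/m² · cos²(69°) = 296.7 W/m².
I₂ = I₁ · cos²(43°) = 296.7 · 0.5349 = 158.7 W/m².
I₃ = I₂ · cos²(47°) = 158.7 · 0.4651 = 73.81 W/m².
That is 3.195% of the incident intensity.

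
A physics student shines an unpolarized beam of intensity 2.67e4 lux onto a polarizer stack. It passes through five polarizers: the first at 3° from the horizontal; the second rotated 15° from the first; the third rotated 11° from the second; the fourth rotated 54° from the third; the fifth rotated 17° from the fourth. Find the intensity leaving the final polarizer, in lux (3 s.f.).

Unpolarized light through the first polarizer → I₁ = 2.67e4 lux/2 = 1.335e+04 lux, polarized at 3°.
I₂ = I₁ · cos²(15°) = 1.335e+04 · 0.933 = 1.246e+04 lux.
I₃ = I₂ · cos²(11°) = 1.246e+04 · 0.9636 = 1.2e+04 lux.
I₄ = I₃ · cos²(54°) = 1.2e+04 · 0.3455 = 4147 lux.
I₅ = I₄ · cos²(17°) = 4147 · 0.9145 = 3792 lux.

I ≈ 3790 lux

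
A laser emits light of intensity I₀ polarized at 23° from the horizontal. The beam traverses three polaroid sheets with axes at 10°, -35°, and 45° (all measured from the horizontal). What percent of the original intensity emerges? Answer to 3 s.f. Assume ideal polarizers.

I₁ = I₀ cos²(10° − 23°) = I₀ cos²(13°) = 0.9494 I₀.
I₂ = I₁ cos²(-35° − 10°) = 0.9494 I₀ · cos²(45°) = 0.4747 I₀.
I₃ = I₂ cos²(45° + 35°) = 0.4747 I₀ · cos²(80°) = 0.01431 I₀.
That is 1.431% of the incident intensity.

≈ 1.43%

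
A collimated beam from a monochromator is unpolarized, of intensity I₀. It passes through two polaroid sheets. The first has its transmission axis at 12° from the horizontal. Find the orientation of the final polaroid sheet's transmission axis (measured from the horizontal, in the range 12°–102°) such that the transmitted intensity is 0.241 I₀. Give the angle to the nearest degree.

θ ≈ 58°

Unpolarized light through the first polarizer → I₁ = ½ I₀, now polarized at 12°.
Need I₂/I₀ = 0.241, so cos²(θ − 12°) = 0.241 / 0.5 = 0.482.
θ − 12° = arccos(√0.482) = 46.0°, giving θ ≈ 12 + 46.0 = 58.0°.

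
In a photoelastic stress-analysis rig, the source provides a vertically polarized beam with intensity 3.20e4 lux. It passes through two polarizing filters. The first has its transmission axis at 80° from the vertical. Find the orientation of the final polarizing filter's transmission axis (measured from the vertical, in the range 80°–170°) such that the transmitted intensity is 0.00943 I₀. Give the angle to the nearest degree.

I₁ = I₀ cos²(80° − 0°) = I₀ cos²(80°) = 0.03015 I₀.
Need I₂/I₀ = 0.00943, so cos²(θ − 80°) = 0.00943 / 0.03015 = 0.3127.
θ − 80° = arccos(√0.3127) = 56.0°, giving θ ≈ 80 + 56.0 = 136.0°.

θ ≈ 136°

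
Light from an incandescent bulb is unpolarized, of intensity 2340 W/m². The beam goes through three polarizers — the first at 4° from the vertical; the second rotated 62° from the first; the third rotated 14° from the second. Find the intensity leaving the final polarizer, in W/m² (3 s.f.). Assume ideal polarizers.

Unpolarized light through the first polarizer → I₁ = 2340 W/m²/2 = 1170 W/m², polarized at 4°.
I₂ = I₁ · cos²(62°) = 1170 · 0.2204 = 257.9 W/m².
I₃ = I₂ · cos²(14°) = 257.9 · 0.9415 = 242.8 W/m².

I ≈ 243 W/m²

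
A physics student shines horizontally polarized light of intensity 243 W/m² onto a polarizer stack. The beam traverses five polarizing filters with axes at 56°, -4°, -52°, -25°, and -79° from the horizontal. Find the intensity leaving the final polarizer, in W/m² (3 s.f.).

I ≈ 2.33 W/m²

By Malus's law, I₁ = 243 W/m² · cos²(56°) = 75.99 W/m².
I₂ = I₁ · cos²(60°) = 75.99 · 0.25 = 19 W/m².
I₃ = I₂ · cos²(48°) = 19 · 0.4477 = 8.505 W/m².
I₄ = I₃ · cos²(27°) = 8.505 · 0.7939 = 6.752 W/m².
I₅ = I₄ · cos²(54°) = 6.752 · 0.3455 = 2.333 W/m².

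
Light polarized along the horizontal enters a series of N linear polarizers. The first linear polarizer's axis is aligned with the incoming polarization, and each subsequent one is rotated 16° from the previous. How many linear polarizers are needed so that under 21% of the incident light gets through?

N = 21

First polarizer is aligned with the polarization: full transmission.
Each further stage multiplies by cos²(16°) = 0.924.
After N polarizers: T = 0.924^(N−1). Require T < 0.21 ⇒ N−1 > ln(0.21)/ln(0.924) = 19.75, so N−1 ≥ 20 and N = 21.
Check: N=21 gives T = 0.2059 < 0.21; N=20 gives T = 0.2228.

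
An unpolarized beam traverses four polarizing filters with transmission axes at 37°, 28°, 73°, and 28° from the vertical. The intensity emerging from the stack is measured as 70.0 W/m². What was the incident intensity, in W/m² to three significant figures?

Unpolarized light through the first polarizer → I₁ = ½ I₀, now polarized at 37°.
I₂ = I₁ cos²(28° − 37°) = 0.5 I₀ · cos²(9°) = 0.4878 I₀.
I₃ = I₂ cos²(73° − 28°) = 0.4878 I₀ · cos²(45°) = 0.2439 I₀.
I₄ = I₃ cos²(28° − 73°) = 0.2439 I₀ · cos²(45°) = 0.1219 I₀.
So 70.0 W/m² = 0.1219 I₀, giving I₀ = 70.0/0.1219 = 574 W/m².

I₀ ≈ 574 W/m²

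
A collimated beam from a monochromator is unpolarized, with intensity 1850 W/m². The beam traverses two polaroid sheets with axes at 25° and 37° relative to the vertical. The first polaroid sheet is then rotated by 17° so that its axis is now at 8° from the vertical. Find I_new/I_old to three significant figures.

I_new/I_old ≈ 0.800

Before rotation:
Unpolarized light through the first polarizer → I₁ = ½ I₀, now polarized at 25°.
I₂ = I₁ cos²(37° − 25°) = 0.5 I₀ · cos²(12°) = 0.4784 I₀.
After rotation:
Unpolarized light through the first polarizer → I₁ = ½ I₀, now polarized at 8°.
I₂ = I₁ cos²(37° − 8°) = 0.5 I₀ · cos²(29°) = 0.3825 I₀.
Ratio = 0.3825 / 0.4784 = 0.7995.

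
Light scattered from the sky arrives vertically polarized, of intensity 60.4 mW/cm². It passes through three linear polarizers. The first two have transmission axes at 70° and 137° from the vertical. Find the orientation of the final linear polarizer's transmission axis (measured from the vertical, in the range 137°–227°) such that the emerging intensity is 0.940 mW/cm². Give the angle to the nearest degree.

By Malus's law, I₁ = I₀ cos²(70° − 0°) = I₀ cos²(70°) = 0.117 I₀.
I₂ = I₁ cos²(137° − 70°) = 0.117 I₀ · cos²(67°) = 0.01786 I₀.
Target fraction: 0.940 / 60.4 mW/cm² = 0.01556 of I₀.
Need I₃/I₀ = 0.01556, so cos²(θ − 137°) = 0.01556 / 0.01786 = 0.8714.
θ − 137° = arccos(√0.8714) = 21.0°, giving θ ≈ 137 + 21.0 = 158.0°.

θ ≈ 158°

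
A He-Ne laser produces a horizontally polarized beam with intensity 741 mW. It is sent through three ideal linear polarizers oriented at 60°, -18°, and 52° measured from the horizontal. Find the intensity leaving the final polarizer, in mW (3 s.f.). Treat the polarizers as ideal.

By Malus's law, I₁ = 741 mW · cos²(60°) = 185.3 mW.
I₂ = I₁ · cos²(78°) = 185.3 · 0.04323 = 8.008 mW.
I₃ = I₂ · cos²(70°) = 8.008 · 0.117 = 0.9367 mW.

I ≈ 0.937 mW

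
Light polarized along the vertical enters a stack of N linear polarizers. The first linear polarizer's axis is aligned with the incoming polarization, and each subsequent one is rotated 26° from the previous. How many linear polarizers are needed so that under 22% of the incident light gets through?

N = 9

First polarizer is aligned with the polarization: full transmission.
Each further stage multiplies by cos²(26°) = 0.8078.
After N polarizers: T = 0.8078^(N−1). Require T < 0.22 ⇒ N−1 > ln(0.22)/ln(0.8078) = 7.10, so N−1 ≥ 8 and N = 9.
Check: N=9 gives T = 0.1814 < 0.22; N=8 gives T = 0.2245.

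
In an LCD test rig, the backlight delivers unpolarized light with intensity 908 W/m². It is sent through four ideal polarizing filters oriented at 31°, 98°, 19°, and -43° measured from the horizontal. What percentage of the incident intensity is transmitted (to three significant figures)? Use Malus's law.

Unpolarized light through the first polarizer → I₁ = 908 W/m²/2 = 454 W/m², polarized at 31°.
I₂ = I₁ · cos²(67°) = 454 · 0.1527 = 69.31 W/m².
I₃ = I₂ · cos²(79°) = 69.31 · 0.03641 = 2.524 W/m².
I₄ = I₃ · cos²(62°) = 2.524 · 0.2204 = 0.5562 W/m².
That is 0.06126% of the incident intensity.

≈ 0.0613%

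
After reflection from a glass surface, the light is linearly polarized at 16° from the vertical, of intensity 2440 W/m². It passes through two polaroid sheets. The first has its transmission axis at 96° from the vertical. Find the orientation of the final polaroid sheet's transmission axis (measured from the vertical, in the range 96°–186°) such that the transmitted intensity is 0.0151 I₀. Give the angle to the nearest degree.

θ ≈ 141°

By Malus's law, I₁ = I₀ cos²(96° − 16°) = I₀ cos²(80°) = 0.03015 I₀.
Need I₂/I₀ = 0.0151, so cos²(θ − 96°) = 0.0151 / 0.03015 = 0.5008.
θ − 96° = arccos(√0.5008) = 45.0°, giving θ ≈ 96 + 45.0 = 141.0°.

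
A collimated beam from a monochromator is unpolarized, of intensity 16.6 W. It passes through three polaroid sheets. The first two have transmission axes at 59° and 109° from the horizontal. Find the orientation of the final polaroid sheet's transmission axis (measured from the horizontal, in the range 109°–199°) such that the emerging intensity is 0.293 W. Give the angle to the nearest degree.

θ ≈ 182°

Unpolarized light through the first polarizer → I₁ = ½ I₀, now polarized at 59°.
I₂ = I₁ cos²(109° − 59°) = 0.5 I₀ · cos²(50°) = 0.2066 I₀.
Target fraction: 0.293 / 16.6 W = 0.01765 of I₀.
Need I₃/I₀ = 0.01765, so cos²(θ − 109°) = 0.01765 / 0.2066 = 0.08544.
θ − 109° = arccos(√0.08544) = 73.0°, giving θ ≈ 109 + 73.0 = 182.0°.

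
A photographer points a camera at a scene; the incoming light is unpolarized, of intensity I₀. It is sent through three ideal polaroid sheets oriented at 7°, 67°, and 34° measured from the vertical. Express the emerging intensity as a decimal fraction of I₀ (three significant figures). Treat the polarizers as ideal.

≈ 0.0879 I₀

Unpolarized light through the first polarizer → I₁ = ½ I₀, now polarized at 7°.
I₂ = I₁ cos²(67° − 7°) = 0.5 I₀ · cos²(60°) = 0.125 I₀.
I₃ = I₂ cos²(34° − 67°) = 0.125 I₀ · cos²(33°) = 0.08792 I₀.
Transmitted fraction = 0.08792.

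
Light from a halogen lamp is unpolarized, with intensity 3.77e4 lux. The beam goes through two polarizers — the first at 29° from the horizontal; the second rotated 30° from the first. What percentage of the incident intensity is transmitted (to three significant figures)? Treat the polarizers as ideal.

Unpolarized light through the first polarizer → I₁ = 3.77e4 lux/2 = 1.885e+04 lux, polarized at 29°.
I₂ = I₁ · cos²(30°) = 1.885e+04 · 0.75 = 1.414e+04 lux.
That is 37.5% of the incident intensity.

≈ 37.5%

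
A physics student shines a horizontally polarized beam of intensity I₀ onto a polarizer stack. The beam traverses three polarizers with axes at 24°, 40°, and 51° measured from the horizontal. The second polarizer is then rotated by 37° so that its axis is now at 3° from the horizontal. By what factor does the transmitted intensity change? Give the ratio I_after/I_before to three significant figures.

Before rotation:
By Malus's law, I₁ = I₀ cos²(24° − 0°) = I₀ cos²(24°) = 0.8346 I₀.
I₂ = I₁ cos²(40° − 24°) = 0.8346 I₀ · cos²(16°) = 0.7712 I₀.
I₃ = I₂ cos²(51° − 40°) = 0.7712 I₀ · cos²(11°) = 0.7431 I₀.
After rotation:
I₁ = I₀ cos²(24° − 0°) = I₀ cos²(24°) = 0.8346 I₀.
I₂ = I₁ cos²(3° − 24°) = 0.8346 I₀ · cos²(21°) = 0.7274 I₀.
I₃ = I₂ cos²(51° − 3°) = 0.7274 I₀ · cos²(48°) = 0.3257 I₀.
Ratio = 0.3257 / 0.7431 = 0.4383.

I_new/I_old ≈ 0.438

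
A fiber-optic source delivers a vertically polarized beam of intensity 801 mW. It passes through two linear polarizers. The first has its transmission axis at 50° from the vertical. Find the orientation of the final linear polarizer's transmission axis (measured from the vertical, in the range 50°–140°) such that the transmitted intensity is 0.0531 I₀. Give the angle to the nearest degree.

θ ≈ 119°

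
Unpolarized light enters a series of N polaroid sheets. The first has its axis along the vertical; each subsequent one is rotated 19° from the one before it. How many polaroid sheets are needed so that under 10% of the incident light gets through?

First polarizer halves the unpolarized light: factor 1/2.
Each further stage multiplies by cos²(19°) = 0.894.
After N polarizers: T = 0.5·0.894^(N−1). Require T < 0.10 ⇒ N−1 > ln(0.10/0.5)/ln(0.894) = 14.36, so N−1 ≥ 15 and N = 16.
Check: N=16 gives T = 0.09313 < 0.10; N=15 gives T = 0.1042.

N = 16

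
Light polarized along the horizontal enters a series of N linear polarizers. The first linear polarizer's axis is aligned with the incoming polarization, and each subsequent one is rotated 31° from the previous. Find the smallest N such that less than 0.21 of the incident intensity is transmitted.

First polarizer is aligned with the polarization: full transmission.
Each further stage multiplies by cos²(31°) = 0.7347.
After N polarizers: T = 0.7347^(N−1). Require T < 0.21 ⇒ N−1 > ln(0.21)/ln(0.7347) = 5.06, so N−1 ≥ 6 and N = 7.
Check: N=7 gives T = 0.1573 < 0.21; N=6 gives T = 0.2141.

N = 7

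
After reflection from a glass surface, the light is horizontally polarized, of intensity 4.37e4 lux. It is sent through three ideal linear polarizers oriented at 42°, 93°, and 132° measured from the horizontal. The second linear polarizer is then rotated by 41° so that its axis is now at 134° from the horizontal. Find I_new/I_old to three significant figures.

Before rotation:
I₁ = I₀ cos²(42° − 0°) = I₀ cos²(42°) = 0.5523 I₀.
I₂ = I₁ cos²(93° − 42°) = 0.5523 I₀ · cos²(51°) = 0.2187 I₀.
I₃ = I₂ cos²(132° − 93°) = 0.2187 I₀ · cos²(39°) = 0.1321 I₀.
After rotation:
I₁ = I₀ cos²(42° − 0°) = I₀ cos²(42°) = 0.5523 I₀.
Angle between axes 1 and 2: 88°. I₂ = 0.5523 I₀ · cos²(88°) = 0.0006726 I₀.
I₃ = I₂ cos²(132° − 134°) = 0.0006726 I₀ · cos²(2°) = 0.0006718 I₀.
Ratio = 0.0006718 / 0.1321 = 0.005086.

I_new/I_old ≈ 0.00509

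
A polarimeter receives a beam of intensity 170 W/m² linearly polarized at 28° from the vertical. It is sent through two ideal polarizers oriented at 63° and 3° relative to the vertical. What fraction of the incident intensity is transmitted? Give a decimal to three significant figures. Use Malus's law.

By Malus's law, I₁ = 170 W/m² · cos²(35°) = 114.1 W/m².
I₂ = I₁ · cos²(60°) = 114.1 · 0.25 = 28.52 W/m².
Transmitted fraction = 0.1678.

I/I₀ ≈ 0.168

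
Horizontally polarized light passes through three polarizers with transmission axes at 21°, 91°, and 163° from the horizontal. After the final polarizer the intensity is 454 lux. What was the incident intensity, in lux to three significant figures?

I₁ = I₀ cos²(21° − 0°) = I₀ cos²(21°) = 0.8716 I₀.
I₂ = I₁ cos²(91° − 21°) = 0.8716 I₀ · cos²(70°) = 0.102 I₀.
I₃ = I₂ cos²(163° − 91°) = 0.102 I₀ · cos²(72°) = 0.009736 I₀.
So 454 lux = 0.009736 I₀, giving I₀ = 454/0.009736 = 4.663e+04 lux.

I₀ ≈ 4.66e4 lux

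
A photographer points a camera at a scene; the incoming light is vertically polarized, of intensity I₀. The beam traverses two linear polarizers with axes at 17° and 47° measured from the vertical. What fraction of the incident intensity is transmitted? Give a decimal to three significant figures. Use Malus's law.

≈ 0.686 I₀

By Malus's law, I₁ = I₀ cos²(17° − 0°) = I₀ cos²(17°) = 0.9145 I₀.
I₂ = I₁ cos²(47° − 17°) = 0.9145 I₀ · cos²(30°) = 0.6859 I₀.
Transmitted fraction = 0.6859.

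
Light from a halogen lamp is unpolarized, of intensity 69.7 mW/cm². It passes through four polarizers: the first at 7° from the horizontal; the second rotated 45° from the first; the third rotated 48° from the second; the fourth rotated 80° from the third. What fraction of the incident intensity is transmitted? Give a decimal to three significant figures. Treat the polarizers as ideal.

Unpolarized light through the first polarizer → I₁ = 69.7 mW/cm²/2 = 34.85 mW/cm², polarized at 7°.
I₂ = I₁ · cos²(45°) = 34.85 · 0.5 = 17.43 mW/cm².
I₃ = I₂ · cos²(48°) = 17.43 · 0.4477 = 7.802 mW/cm².
I₄ = I₃ · cos²(80°) = 7.802 · 0.03015 = 0.2353 mW/cm².
Transmitted fraction = 0.003375.

I/I₀ ≈ 0.00338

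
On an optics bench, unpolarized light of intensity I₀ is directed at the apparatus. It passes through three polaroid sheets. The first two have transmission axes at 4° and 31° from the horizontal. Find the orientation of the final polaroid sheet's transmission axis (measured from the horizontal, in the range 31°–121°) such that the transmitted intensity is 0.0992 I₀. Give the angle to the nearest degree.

Unpolarized light through the first polarizer → I₁ = ½ I₀, now polarized at 4°.
I₂ = I₁ cos²(31° − 4°) = 0.5 I₀ · cos²(27°) = 0.3969 I₀.
Need I₃/I₀ = 0.0992, so cos²(θ − 31°) = 0.0992 / 0.3969 = 0.2499.
θ − 31° = arccos(√0.2499) = 60.0°, giving θ ≈ 31 + 60.0 = 91.0°.

θ ≈ 91°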